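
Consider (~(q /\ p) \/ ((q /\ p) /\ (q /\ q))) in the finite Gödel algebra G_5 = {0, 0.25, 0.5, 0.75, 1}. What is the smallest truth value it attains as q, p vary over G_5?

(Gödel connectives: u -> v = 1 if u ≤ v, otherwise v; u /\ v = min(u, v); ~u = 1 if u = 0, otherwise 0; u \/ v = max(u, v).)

0.25

The minimum is attained at q = 0.25, p = 0.25:
  (q /\ p) = min(0.25, 0.25) = 0.25
  ~(q /\ p): Gödel ¬ of 0.25 = 0 (operand ≠ 0)
  (q /\ p) = min(0.25, 0.25) = 0.25
  (q /\ q) = min(0.25, 0.25) = 0.25
  ((q /\ p) /\ (q /\ q)) = min(0.25, 0.25) = 0.25
  (~(q /\ p) \/ ((q /\ p) /\ (q /\ q))) = max(0, 0.25) = 0.25
Checking all 25 assignments confirms none give a value below 0.25.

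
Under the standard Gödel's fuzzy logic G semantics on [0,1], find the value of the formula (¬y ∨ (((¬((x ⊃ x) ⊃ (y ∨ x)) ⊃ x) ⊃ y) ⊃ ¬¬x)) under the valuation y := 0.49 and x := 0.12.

1.00

¬y: Gödel ¬ of 0.49 = 0 (operand ≠ 0)
(x ⊃ x): 0.12 ≤ 0.12, so result = 1
(y ∨ x) = max(0.49, 0.12) = 0.49
((x ⊃ x) ⊃ (y ∨ x)): 1 > 0.49, so result = 0.49
¬((x ⊃ x) ⊃ (y ∨ x)): Gödel ¬ of 0.49 = 0 (operand ≠ 0)
(¬((x ⊃ x) ⊃ (y ∨ x)) ⊃ x): 0 ≤ 0.12, so result = 1
((¬((x ⊃ x) ⊃ (y ∨ x)) ⊃ x) ⊃ y): 1 > 0.49, so result = 0.49
¬x: Gödel ¬ of 0.12 = 0 (operand ≠ 0)
¬¬x: Gödel ¬ of 0 = 1 (operand is 0)
(((¬((x ⊃ x) ⊃ (y ∨ x)) ⊃ x) ⊃ y) ⊃ ¬¬x): 0.49 ≤ 1, so result = 1
(¬y ∨ (((¬((x ⊃ x) ⊃ (y ∨ x)) ⊃ x) ⊃ y) ⊃ ¬¬x)) = max(0, 1) = 1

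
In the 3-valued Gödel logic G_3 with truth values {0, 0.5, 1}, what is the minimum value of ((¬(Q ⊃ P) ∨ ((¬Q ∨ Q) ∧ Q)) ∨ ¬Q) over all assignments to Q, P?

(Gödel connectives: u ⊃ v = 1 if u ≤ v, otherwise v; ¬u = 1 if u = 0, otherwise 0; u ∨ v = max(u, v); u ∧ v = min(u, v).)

0.50

The minimum is attained at Q = 0.5, P = 0.5:
  (Q ⊃ P): 0.5 ≤ 0.5, so result = 1
  ¬(Q ⊃ P): Gödel ¬ of 1 = 0 (operand ≠ 0)
  ¬Q: Gödel ¬ of 0.5 = 0 (operand ≠ 0)
  (¬Q ∨ Q) = max(0, 0.5) = 0.5
  ((¬Q ∨ Q) ∧ Q) = min(0.5, 0.5) = 0.5
  (¬(Q ⊃ P) ∨ ((¬Q ∨ Q) ∧ Q)) = max(0, 0.5) = 0.5
  ¬Q: Gödel ¬ of 0.5 = 0 (operand ≠ 0)
  ((¬(Q ⊃ P) ∨ ((¬Q ∨ Q) ∧ Q)) ∨ ¬Q) = max(0.5, 0) = 0.5
Checking all 9 assignments confirms none give a value below 0.50.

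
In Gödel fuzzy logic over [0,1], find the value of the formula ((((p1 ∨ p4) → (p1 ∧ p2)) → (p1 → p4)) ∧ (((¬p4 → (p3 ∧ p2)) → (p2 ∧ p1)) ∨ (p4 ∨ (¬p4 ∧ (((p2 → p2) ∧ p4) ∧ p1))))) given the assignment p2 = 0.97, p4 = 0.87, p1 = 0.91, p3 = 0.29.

0.87

(p1 ∨ p4) = max(0.91, 0.87) = 0.91
(p1 ∧ p2) = min(0.91, 0.97) = 0.91
((p1 ∨ p4) → (p1 ∧ p2)): 0.91 ≤ 0.91, so result = 1
(p1 → p4): 0.91 > 0.87, so result = 0.87
(((p1 ∨ p4) → (p1 ∧ p2)) → (p1 → p4)): 1 > 0.87, so result = 0.87
¬p4: Gödel ¬ of 0.87 = 0 (operand ≠ 0)
(p3 ∧ p2) = min(0.29, 0.97) = 0.29
(¬p4 → (p3 ∧ p2)): 0 ≤ 0.29, so result = 1
(p2 ∧ p1) = min(0.97, 0.91) = 0.91
((¬p4 → (p3 ∧ p2)) → (p2 ∧ p1)): 1 > 0.91, so result = 0.91
¬p4: Gödel ¬ of 0.87 = 0 (operand ≠ 0)
(p2 → p2): 0.97 ≤ 0.97, so result = 1
((p2 → p2) ∧ p4) = min(1, 0.87) = 0.87
(((p2 → p2) ∧ p4) ∧ p1) = min(0.87, 0.91) = 0.87
(¬p4 ∧ (((p2 → p2) ∧ p4) ∧ p1)) = min(0, 0.87) = 0
(p4 ∨ (¬p4 ∧ (((p2 → p2) ∧ p4) ∧ p1))) = max(0.87, 0) = 0.87
(((¬p4 → (p3 ∧ p2)) → (p2 ∧ p1)) ∨ (p4 ∨ (¬p4 ∧ (((p2 → p2) ∧ p4) ∧ p1)))) = max(0.91, 0.87) = 0.91
((((p1 ∨ p4) → (p1 ∧ p2)) → (p1 → p4)) ∧ (((¬p4 → (p3 ∧ p2)) → (p2 ∧ p1)) ∨ (p4 ∨ (¬p4 ∧ (((p2 → p2) ∧ p4) ∧ p1))))) = min(0.87, 0.91) = 0.87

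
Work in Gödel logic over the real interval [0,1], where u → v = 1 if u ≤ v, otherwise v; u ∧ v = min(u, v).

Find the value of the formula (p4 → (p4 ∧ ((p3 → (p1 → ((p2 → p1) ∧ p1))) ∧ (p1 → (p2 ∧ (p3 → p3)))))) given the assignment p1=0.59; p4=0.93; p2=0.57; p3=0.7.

0.57

(p2 → p1): 0.57 ≤ 0.59, so result = 1
((p2 → p1) ∧ p1) = min(1, 0.59) = 0.59
(p1 → ((p2 → p1) ∧ p1)): 0.59 ≤ 0.59, so result = 1
(p3 → (p1 → ((p2 → p1) ∧ p1))): 0.7 ≤ 1, so result = 1
(p3 → p3): 0.7 ≤ 0.7, so result = 1
(p2 ∧ (p3 → p3)) = min(0.57, 1) = 0.57
(p1 → (p2 ∧ (p3 → p3))): 0.59 > 0.57, so result = 0.57
((p3 → (p1 → ((p2 → p1) ∧ p1))) ∧ (p1 → (p2 ∧ (p3 → p3)))) = min(1, 0.57) = 0.57
(p4 ∧ ((p3 → (p1 → ((p2 → p1) ∧ p1))) ∧ (p1 → (p2 ∧ (p3 → p3))))) = min(0.93, 0.57) = 0.57
(p4 → (p4 ∧ ((p3 → (p1 → ((p2 → p1) ∧ p1))) ∧ (p1 → (p2 ∧ (p3 → p3)))))): 0.93 > 0.57, so result = 0.57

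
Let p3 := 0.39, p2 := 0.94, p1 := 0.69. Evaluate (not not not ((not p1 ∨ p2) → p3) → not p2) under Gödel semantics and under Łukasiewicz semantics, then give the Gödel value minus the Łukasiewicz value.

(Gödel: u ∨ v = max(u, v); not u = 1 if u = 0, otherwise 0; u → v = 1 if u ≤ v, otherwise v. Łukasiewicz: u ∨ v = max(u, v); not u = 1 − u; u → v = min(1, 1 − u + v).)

Gödel evaluation:
  not p1: Gödel ¬ of 0.69 = 0 (operand ≠ 0)
  (not p1 ∨ p2) = max(0, 0.94) = 0.94
  ((not p1 ∨ p2) → p3): 0.94 > 0.39, so result = 0.39
  not ((not p1 ∨ p2) → p3): Gödel ¬ of 0.39 = 0 (operand ≠ 0)
  not not ((not p1 ∨ p2) → p3): Gödel ¬ of 0 = 1 (operand is 0)
  not not not ((not p1 ∨ p2) → p3): Gödel ¬ of 1 = 0 (operand ≠ 0)
  not p2: Gödel ¬ of 0.94 = 0 (operand ≠ 0)
  (not not not ((not p1 ∨ p2) → p3) → not p2): 0 ≤ 0, so result = 1
  Gödel value = 1
Łukasiewicz evaluation:
  not p1: Łukasiewicz ¬ gives 1 − 0.69 = 0.31
  (not p1 ∨ p2) = max(0.31, 0.94) = 0.94
  ((not p1 ∨ p2) → p3): min(1, 1 − 0.94 + 0.39) = 0.45
  not ((not p1 ∨ p2) → p3): Łukasiewicz ¬ gives 1 − 0.45 = 0.55
  not not ((not p1 ∨ p2) → p3): Łukasiewicz ¬ gives 1 − 0.55 = 0.45
  not not not ((not p1 ∨ p2) → p3): Łukasiewicz ¬ gives 1 − 0.45 = 0.55
  not p2: Łukasiewicz ¬ gives 1 − 0.94 = 0.06
  (not not not ((not p1 ∨ p2) → p3) → not p2): min(1, 1 − 0.55 + 0.06) = 0.51
  Łukasiewicz value = 0.51
Difference: 1 − 0.51 = 0.49

0.49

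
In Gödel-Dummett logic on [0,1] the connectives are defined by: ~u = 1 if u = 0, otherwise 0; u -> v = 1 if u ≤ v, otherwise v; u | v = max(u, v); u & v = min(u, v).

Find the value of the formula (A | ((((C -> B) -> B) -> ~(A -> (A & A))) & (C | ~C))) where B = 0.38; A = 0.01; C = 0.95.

0.01

(C -> B): 0.95 > 0.38, so result = 0.38
((C -> B) -> B): 0.38 ≤ 0.38, so result = 1
(A & A) = min(0.01, 0.01) = 0.01
(A -> (A & A)): 0.01 ≤ 0.01, so result = 1
~(A -> (A & A)): Gödel ¬ of 1 = 0 (operand ≠ 0)
(((C -> B) -> B) -> ~(A -> (A & A))): 1 > 0, so result = 0
~C: Gödel ¬ of 0.95 = 0 (operand ≠ 0)
(C | ~C) = max(0.95, 0) = 0.95
((((C -> B) -> B) -> ~(A -> (A & A))) & (C | ~C)) = min(0, 0.95) = 0
(A | ((((C -> B) -> B) -> ~(A -> (A & A))) & (C | ~C))) = max(0.01, 0) = 0.01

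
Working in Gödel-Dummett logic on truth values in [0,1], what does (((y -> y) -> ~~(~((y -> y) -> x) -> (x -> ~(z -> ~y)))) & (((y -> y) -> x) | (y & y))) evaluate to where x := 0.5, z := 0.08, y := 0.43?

(y -> y): 0.43 ≤ 0.43, so result = 1
(y -> y): 0.43 ≤ 0.43, so result = 1
((y -> y) -> x): 1 > 0.5, so result = 0.5
~((y -> y) -> x): Gödel ¬ of 0.5 = 0 (operand ≠ 0)
~y: Gödel ¬ of 0.43 = 0 (operand ≠ 0)
(z -> ~y): 0.08 > 0, so result = 0
~(z -> ~y): Gödel ¬ of 0 = 1 (operand is 0)
(x -> ~(z -> ~y)): 0.5 ≤ 1, so result = 1
(~((y -> y) -> x) -> (x -> ~(z -> ~y))): 0 ≤ 1, so result = 1
~(~((y -> y) -> x) -> (x -> ~(z -> ~y))): Gödel ¬ of 1 = 0 (operand ≠ 0)
~~(~((y -> y) -> x) -> (x -> ~(z -> ~y))): Gödel ¬ of 0 = 1 (operand is 0)
((y -> y) -> ~~(~((y -> y) -> x) -> (x -> ~(z -> ~y)))): 1 ≤ 1, so result = 1
(y -> y): 0.43 ≤ 0.43, so result = 1
((y -> y) -> x): 1 > 0.5, so result = 0.5
(y & y) = min(0.43, 0.43) = 0.43
(((y -> y) -> x) | (y & y)) = max(0.5, 0.43) = 0.5
(((y -> y) -> ~~(~((y -> y) -> x) -> (x -> ~(z -> ~y)))) & (((y -> y) -> x) | (y & y))) = min(1, 0.5) = 0.5

0.50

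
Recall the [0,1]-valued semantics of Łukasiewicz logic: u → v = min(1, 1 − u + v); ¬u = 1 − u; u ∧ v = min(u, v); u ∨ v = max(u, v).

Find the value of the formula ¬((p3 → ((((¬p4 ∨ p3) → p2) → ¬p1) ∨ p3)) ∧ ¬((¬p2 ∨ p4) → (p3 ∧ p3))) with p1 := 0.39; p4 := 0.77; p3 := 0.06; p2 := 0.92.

¬p4: Łukasiewicz ¬ gives 1 − 0.77 = 0.23
(¬p4 ∨ p3) = max(0.23, 0.06) = 0.23
((¬p4 ∨ p3) → p2): min(1, 1 − 0.23 + 0.92) = 1
¬p1: Łukasiewicz ¬ gives 1 − 0.39 = 0.61
(((¬p4 ∨ p3) → p2) → ¬p1): min(1, 1 − 1 + 0.61) = 0.61
((((¬p4 ∨ p3) → p2) → ¬p1) ∨ p3) = max(0.61, 0.06) = 0.61
(p3 → ((((¬p4 ∨ p3) → p2) → ¬p1) ∨ p3)): min(1, 1 − 0.06 + 0.61) = 1
¬p2: Łukasiewicz ¬ gives 1 − 0.92 = 0.08
(¬p2 ∨ p4) = max(0.08, 0.77) = 0.77
(p3 ∧ p3) = min(0.06, 0.06) = 0.06
((¬p2 ∨ p4) → (p3 ∧ p3)): min(1, 1 − 0.77 + 0.06) = 0.29
¬((¬p2 ∨ p4) → (p3 ∧ p3)): Łukasiewicz ¬ gives 1 − 0.29 = 0.71
((p3 → ((((¬p4 ∨ p3) → p2) → ¬p1) ∨ p3)) ∧ ¬((¬p2 ∨ p4) → (p3 ∧ p3))) = min(1, 0.71) = 0.71
¬((p3 → ((((¬p4 ∨ p3) → p2) → ¬p1) ∨ p3)) ∧ ¬((¬p2 ∨ p4) → (p3 ∧ p3))): Łukasiewicz ¬ gives 1 − 0.71 = 0.29

0.29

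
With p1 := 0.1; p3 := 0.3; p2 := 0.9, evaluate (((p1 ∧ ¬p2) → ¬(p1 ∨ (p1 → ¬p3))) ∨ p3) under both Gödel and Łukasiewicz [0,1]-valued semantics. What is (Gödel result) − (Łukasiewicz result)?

0.10

Gödel evaluation:
  ¬p2: Gödel ¬ of 0.9 = 0 (operand ≠ 0)
  (p1 ∧ ¬p2) = min(0.1, 0) = 0
  ¬p3: Gödel ¬ of 0.3 = 0 (operand ≠ 0)
  (p1 → ¬p3): 0.1 > 0, so result = 0
  (p1 ∨ (p1 → ¬p3)) = max(0.1, 0) = 0.1
  ¬(p1 ∨ (p1 → ¬p3)): Gödel ¬ of 0.1 = 0 (operand ≠ 0)
  ((p1 ∧ ¬p2) → ¬(p1 ∨ (p1 → ¬p3))): 0 ≤ 0, so result = 1
  (((p1 ∧ ¬p2) → ¬(p1 ∨ (p1 → ¬p3))) ∨ p3) = max(1, 0.3) = 1
  Gödel value = 1
Łukasiewicz evaluation:
  ¬p2: Łukasiewicz ¬ gives 1 − 0.9 = 0.1
  (p1 ∧ ¬p2) = min(0.1, 0.1) = 0.1
  ¬p3: Łukasiewicz ¬ gives 1 − 0.3 = 0.7
  (p1 → ¬p3): min(1, 1 − 0.1 + 0.7) = 1
  (p1 ∨ (p1 → ¬p3)) = max(0.1, 1) = 1
  ¬(p1 ∨ (p1 → ¬p3)): Łukasiewicz ¬ gives 1 − 1 = 0
  ((p1 ∧ ¬p2) → ¬(p1 ∨ (p1 → ¬p3))): min(1, 1 − 0.1 + 0) = 0.9
  (((p1 ∧ ¬p2) → ¬(p1 ∨ (p1 → ¬p3))) ∨ p3) = max(0.9, 0.3) = 0.9
  Łukasiewicz value = 0.9
Difference: 1 − 0.9 = 0.10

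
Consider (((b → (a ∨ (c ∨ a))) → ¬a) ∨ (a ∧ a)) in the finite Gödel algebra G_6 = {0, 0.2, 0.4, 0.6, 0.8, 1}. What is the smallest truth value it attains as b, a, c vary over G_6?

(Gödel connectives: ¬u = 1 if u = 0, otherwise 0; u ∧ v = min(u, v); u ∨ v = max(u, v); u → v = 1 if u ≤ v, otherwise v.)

0.20

The minimum is attained at b = 0, a = 0.2, c = 0:
  (c ∨ a) = max(0, 0.2) = 0.2
  (a ∨ (c ∨ a)) = max(0.2, 0.2) = 0.2
  (b → (a ∨ (c ∨ a))): 0 ≤ 0.2, so result = 1
  ¬a: Gödel ¬ of 0.2 = 0 (operand ≠ 0)
  ((b → (a ∨ (c ∨ a))) → ¬a): 1 > 0, so result = 0
  (a ∧ a) = min(0.2, 0.2) = 0.2
  (((b → (a ∨ (c ∨ a))) → ¬a) ∨ (a ∧ a)) = max(0, 0.2) = 0.2
Checking all 216 assignments confirms none give a value below 0.20.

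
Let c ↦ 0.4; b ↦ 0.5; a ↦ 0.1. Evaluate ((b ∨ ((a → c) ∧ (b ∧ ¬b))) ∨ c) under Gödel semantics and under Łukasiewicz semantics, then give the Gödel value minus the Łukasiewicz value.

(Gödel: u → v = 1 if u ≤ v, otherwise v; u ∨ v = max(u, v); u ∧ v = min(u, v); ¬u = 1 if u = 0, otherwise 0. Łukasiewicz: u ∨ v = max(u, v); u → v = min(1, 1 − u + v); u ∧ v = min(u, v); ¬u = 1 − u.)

Gödel evaluation:
  (a → c): 0.1 ≤ 0.4, so result = 1
  ¬b: Gödel ¬ of 0.5 = 0 (operand ≠ 0)
  (b ∧ ¬b) = min(0.5, 0) = 0
  ((a → c) ∧ (b ∧ ¬b)) = min(1, 0) = 0
  (b ∨ ((a → c) ∧ (b ∧ ¬b))) = max(0.5, 0) = 0.5
  ((b ∨ ((a → c) ∧ (b ∧ ¬b))) ∨ c) = max(0.5, 0.4) = 0.5
  Gödel value = 0.5
Łukasiewicz evaluation:
  (a → c): min(1, 1 − 0.1 + 0.4) = 1
  ¬b: Łukasiewicz ¬ gives 1 − 0.5 = 0.5
  (b ∧ ¬b) = min(0.5, 0.5) = 0.5
  ((a → c) ∧ (b ∧ ¬b)) = min(1, 0.5) = 0.5
  (b ∨ ((a → c) ∧ (b ∧ ¬b))) = max(0.5, 0.5) = 0.5
  ((b ∨ ((a → c) ∧ (b ∧ ¬b))) ∨ c) = max(0.5, 0.4) = 0.5
  Łukasiewicz value = 0.5
Difference: 0.5 − 0.5 = 0.00

0.00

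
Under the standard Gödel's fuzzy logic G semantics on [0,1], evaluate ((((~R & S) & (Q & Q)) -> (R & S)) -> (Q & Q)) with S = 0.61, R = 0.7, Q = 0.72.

0.72

~R: Gödel ¬ of 0.7 = 0 (operand ≠ 0)
(~R & S) = min(0, 0.61) = 0
(Q & Q) = min(0.72, 0.72) = 0.72
((~R & S) & (Q & Q)) = min(0, 0.72) = 0
(R & S) = min(0.7, 0.61) = 0.61
(((~R & S) & (Q & Q)) -> (R & S)): 0 ≤ 0.61, so result = 1
(Q & Q) = min(0.72, 0.72) = 0.72
((((~R & S) & (Q & Q)) -> (R & S)) -> (Q & Q)): 1 > 0.72, so result = 0.72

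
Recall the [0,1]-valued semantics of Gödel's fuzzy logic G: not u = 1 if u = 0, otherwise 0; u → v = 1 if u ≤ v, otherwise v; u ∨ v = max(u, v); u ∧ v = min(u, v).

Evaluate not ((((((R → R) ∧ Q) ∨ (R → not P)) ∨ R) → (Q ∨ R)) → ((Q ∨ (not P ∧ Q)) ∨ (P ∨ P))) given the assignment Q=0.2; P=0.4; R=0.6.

0.00

(R → R): 0.6 ≤ 0.6, so result = 1
((R → R) ∧ Q) = min(1, 0.2) = 0.2
not P: Gödel ¬ of 0.4 = 0 (operand ≠ 0)
(R → not P): 0.6 > 0, so result = 0
(((R → R) ∧ Q) ∨ (R → not P)) = max(0.2, 0) = 0.2
((((R → R) ∧ Q) ∨ (R → not P)) ∨ R) = max(0.2, 0.6) = 0.6
(Q ∨ R) = max(0.2, 0.6) = 0.6
(((((R → R) ∧ Q) ∨ (R → not P)) ∨ R) → (Q ∨ R)): 0.6 ≤ 0.6, so result = 1
not P: Gödel ¬ of 0.4 = 0 (operand ≠ 0)
(not P ∧ Q) = min(0, 0.2) = 0
(Q ∨ (not P ∧ Q)) = max(0.2, 0) = 0.2
(P ∨ P) = max(0.4, 0.4) = 0.4
((Q ∨ (not P ∧ Q)) ∨ (P ∨ P)) = max(0.2, 0.4) = 0.4
((((((R → R) ∧ Q) ∨ (R → not P)) ∨ R) → (Q ∨ R)) → ((Q ∨ (not P ∧ Q)) ∨ (P ∨ P))): 1 > 0.4, so result = 0.4
not ((((((R → R) ∧ Q) ∨ (R → not P)) ∨ R) → (Q ∨ R)) → ((Q ∨ (not P ∧ Q)) ∨ (P ∨ P))): Gödel ¬ of 0.4 = 0 (operand ≠ 0)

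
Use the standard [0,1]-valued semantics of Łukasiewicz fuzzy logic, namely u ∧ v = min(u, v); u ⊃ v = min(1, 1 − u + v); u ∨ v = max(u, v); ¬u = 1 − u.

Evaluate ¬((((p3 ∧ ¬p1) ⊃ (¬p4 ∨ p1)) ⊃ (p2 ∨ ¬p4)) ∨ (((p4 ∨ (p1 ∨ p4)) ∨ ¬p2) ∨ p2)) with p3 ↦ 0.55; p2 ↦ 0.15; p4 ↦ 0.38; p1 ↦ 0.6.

0.15

¬p1: Łukasiewicz ¬ gives 1 − 0.6 = 0.4
(p3 ∧ ¬p1) = min(0.55, 0.4) = 0.4
¬p4: Łukasiewicz ¬ gives 1 − 0.38 = 0.62
(¬p4 ∨ p1) = max(0.62, 0.6) = 0.62
((p3 ∧ ¬p1) ⊃ (¬p4 ∨ p1)): min(1, 1 − 0.4 + 0.62) = 1
¬p4: Łukasiewicz ¬ gives 1 − 0.38 = 0.62
(p2 ∨ ¬p4) = max(0.15, 0.62) = 0.62
(((p3 ∧ ¬p1) ⊃ (¬p4 ∨ p1)) ⊃ (p2 ∨ ¬p4)): min(1, 1 − 1 + 0.62) = 0.62
(p1 ∨ p4) = max(0.6, 0.38) = 0.6
(p4 ∨ (p1 ∨ p4)) = max(0.38, 0.6) = 0.6
¬p2: Łukasiewicz ¬ gives 1 − 0.15 = 0.85
((p4 ∨ (p1 ∨ p4)) ∨ ¬p2) = max(0.6, 0.85) = 0.85
(((p4 ∨ (p1 ∨ p4)) ∨ ¬p2) ∨ p2) = max(0.85, 0.15) = 0.85
((((p3 ∧ ¬p1) ⊃ (¬p4 ∨ p1)) ⊃ (p2 ∨ ¬p4)) ∨ (((p4 ∨ (p1 ∨ p4)) ∨ ¬p2) ∨ p2)) = max(0.62, 0.85) = 0.85
¬((((p3 ∧ ¬p1) ⊃ (¬p4 ∨ p1)) ⊃ (p2 ∨ ¬p4)) ∨ (((p4 ∨ (p1 ∨ p4)) ∨ ¬p2) ∨ p2)): Łukasiewicz ¬ gives 1 − 0.85 = 0.15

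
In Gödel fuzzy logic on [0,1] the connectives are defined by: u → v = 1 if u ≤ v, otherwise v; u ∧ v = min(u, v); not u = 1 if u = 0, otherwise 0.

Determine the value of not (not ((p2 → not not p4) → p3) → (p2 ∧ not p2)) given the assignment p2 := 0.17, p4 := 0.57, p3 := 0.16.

not p4: Gödel ¬ of 0.57 = 0 (operand ≠ 0)
not not p4: Gödel ¬ of 0 = 1 (operand is 0)
(p2 → not not p4): 0.17 ≤ 1, so result = 1
((p2 → not not p4) → p3): 1 > 0.16, so result = 0.16
not ((p2 → not not p4) → p3): Gödel ¬ of 0.16 = 0 (operand ≠ 0)
not p2: Gödel ¬ of 0.17 = 0 (operand ≠ 0)
(p2 ∧ not p2) = min(0.17, 0) = 0
(not ((p2 → not not p4) → p3) → (p2 ∧ not p2)): 0 ≤ 0, so result = 1
not (not ((p2 → not not p4) → p3) → (p2 ∧ not p2)): Gödel ¬ of 1 = 0 (operand ≠ 0)

0.00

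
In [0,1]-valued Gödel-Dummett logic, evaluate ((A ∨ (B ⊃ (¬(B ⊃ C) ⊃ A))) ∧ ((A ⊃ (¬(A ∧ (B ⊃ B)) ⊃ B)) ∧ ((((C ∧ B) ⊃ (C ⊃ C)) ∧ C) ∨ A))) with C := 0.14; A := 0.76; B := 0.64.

0.76

(B ⊃ C): 0.64 > 0.14, so result = 0.14
¬(B ⊃ C): Gödel ¬ of 0.14 = 0 (operand ≠ 0)
(¬(B ⊃ C) ⊃ A): 0 ≤ 0.76, so result = 1
(B ⊃ (¬(B ⊃ C) ⊃ A)): 0.64 ≤ 1, so result = 1
(A ∨ (B ⊃ (¬(B ⊃ C) ⊃ A))) = max(0.76, 1) = 1
(B ⊃ B): 0.64 ≤ 0.64, so result = 1
(A ∧ (B ⊃ B)) = min(0.76, 1) = 0.76
¬(A ∧ (B ⊃ B)): Gödel ¬ of 0.76 = 0 (operand ≠ 0)
(¬(A ∧ (B ⊃ B)) ⊃ B): 0 ≤ 0.64, so result = 1
(A ⊃ (¬(A ∧ (B ⊃ B)) ⊃ B)): 0.76 ≤ 1, so result = 1
(C ∧ B) = min(0.14, 0.64) = 0.14
(C ⊃ C): 0.14 ≤ 0.14, so result = 1
((C ∧ B) ⊃ (C ⊃ C)): 0.14 ≤ 1, so result = 1
(((C ∧ B) ⊃ (C ⊃ C)) ∧ C) = min(1, 0.14) = 0.14
((((C ∧ B) ⊃ (C ⊃ C)) ∧ C) ∨ A) = max(0.14, 0.76) = 0.76
((A ⊃ (¬(A ∧ (B ⊃ B)) ⊃ B)) ∧ ((((C ∧ B) ⊃ (C ⊃ C)) ∧ C) ∨ A)) = min(1, 0.76) = 0.76
((A ∨ (B ⊃ (¬(B ⊃ C) ⊃ A))) ∧ ((A ⊃ (¬(A ∧ (B ⊃ B)) ⊃ B)) ∧ ((((C ∧ B) ⊃ (C ⊃ C)) ∧ C) ∨ A))) = min(1, 0.76) = 0.76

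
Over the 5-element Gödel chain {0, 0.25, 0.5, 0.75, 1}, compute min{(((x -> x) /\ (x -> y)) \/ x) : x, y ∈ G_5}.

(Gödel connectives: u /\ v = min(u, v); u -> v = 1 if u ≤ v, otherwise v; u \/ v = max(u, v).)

0.25

The minimum is attained at x = 0.25, y = 0:
  (x -> x): 0.25 ≤ 0.25, so result = 1
  (x -> y): 0.25 > 0, so result = 0
  ((x -> x) /\ (x -> y)) = min(1, 0) = 0
  (((x -> x) /\ (x -> y)) \/ x) = max(0, 0.25) = 0.25
Checking all 25 assignments confirms none give a value below 0.25.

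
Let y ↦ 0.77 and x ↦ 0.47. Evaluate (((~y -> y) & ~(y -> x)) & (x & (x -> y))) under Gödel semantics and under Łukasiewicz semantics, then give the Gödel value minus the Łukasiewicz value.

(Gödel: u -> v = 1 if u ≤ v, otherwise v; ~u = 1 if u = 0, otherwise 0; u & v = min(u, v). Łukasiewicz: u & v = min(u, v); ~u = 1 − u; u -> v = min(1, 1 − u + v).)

Gödel evaluation:
  ~y: Gödel ¬ of 0.77 = 0 (operand ≠ 0)
  (~y -> y): 0 ≤ 0.77, so result = 1
  (y -> x): 0.77 > 0.47, so result = 0.47
  ~(y -> x): Gödel ¬ of 0.47 = 0 (operand ≠ 0)
  ((~y -> y) & ~(y -> x)) = min(1, 0) = 0
  (x -> y): 0.47 ≤ 0.77, so result = 1
  (x & (x -> y)) = min(0.47, 1) = 0.47
  (((~y -> y) & ~(y -> x)) & (x & (x -> y))) = min(0, 0.47) = 0
  Gödel value = 0
Łukasiewicz evaluation:
  ~y: Łukasiewicz ¬ gives 1 − 0.77 = 0.23
  (~y -> y): min(1, 1 − 0.23 + 0.77) = 1
  (y -> x): min(1, 1 − 0.77 + 0.47) = 0.7
  ~(y -> x): Łukasiewicz ¬ gives 1 − 0.7 = 0.3
  ((~y -> y) & ~(y -> x)) = min(1, 0.3) = 0.3
  (x -> y): min(1, 1 − 0.47 + 0.77) = 1
  (x & (x -> y)) = min(0.47, 1) = 0.47
  (((~y -> y) & ~(y -> x)) & (x & (x -> y))) = min(0.3, 0.47) = 0.3
  Łukasiewicz value = 0.3
Difference: 0 − 0.3 = -0.30

-0.30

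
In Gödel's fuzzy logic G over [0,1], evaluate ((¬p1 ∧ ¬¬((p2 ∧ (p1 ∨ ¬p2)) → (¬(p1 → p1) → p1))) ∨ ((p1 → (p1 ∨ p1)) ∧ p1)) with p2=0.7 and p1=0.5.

0.50

¬p1: Gödel ¬ of 0.5 = 0 (operand ≠ 0)
¬p2: Gödel ¬ of 0.7 = 0 (operand ≠ 0)
(p1 ∨ ¬p2) = max(0.5, 0) = 0.5
(p2 ∧ (p1 ∨ ¬p2)) = min(0.7, 0.5) = 0.5
(p1 → p1): 0.5 ≤ 0.5, so result = 1
¬(p1 → p1): Gödel ¬ of 1 = 0 (operand ≠ 0)
(¬(p1 → p1) → p1): 0 ≤ 0.5, so result = 1
((p2 ∧ (p1 ∨ ¬p2)) → (¬(p1 → p1) → p1)): 0.5 ≤ 1, so result = 1
¬((p2 ∧ (p1 ∨ ¬p2)) → (¬(p1 → p1) → p1)): Gödel ¬ of 1 = 0 (operand ≠ 0)
¬¬((p2 ∧ (p1 ∨ ¬p2)) → (¬(p1 → p1) → p1)): Gödel ¬ of 0 = 1 (operand is 0)
(¬p1 ∧ ¬¬((p2 ∧ (p1 ∨ ¬p2)) → (¬(p1 → p1) → p1))) = min(0, 1) = 0
(p1 ∨ p1) = max(0.5, 0.5) = 0.5
(p1 → (p1 ∨ p1)): 0.5 ≤ 0.5, so result = 1
((p1 → (p1 ∨ p1)) ∧ p1) = min(1, 0.5) = 0.5
((¬p1 ∧ ¬¬((p2 ∧ (p1 ∨ ¬p2)) → (¬(p1 → p1) → p1))) ∨ ((p1 → (p1 ∨ p1)) ∧ p1)) = max(0, 0.5) = 0.5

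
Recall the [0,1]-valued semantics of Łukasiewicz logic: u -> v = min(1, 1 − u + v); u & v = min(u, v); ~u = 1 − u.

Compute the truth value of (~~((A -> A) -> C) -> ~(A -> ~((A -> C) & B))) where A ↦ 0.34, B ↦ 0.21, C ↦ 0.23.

0.77

(A -> A): min(1, 1 − 0.34 + 0.34) = 1
((A -> A) -> C): min(1, 1 − 1 + 0.23) = 0.23
~((A -> A) -> C): Łukasiewicz ¬ gives 1 − 0.23 = 0.77
~~((A -> A) -> C): Łukasiewicz ¬ gives 1 − 0.77 = 0.23
(A -> C): min(1, 1 − 0.34 + 0.23) = 0.89
((A -> C) & B) = min(0.89, 0.21) = 0.21
~((A -> C) & B): Łukasiewicz ¬ gives 1 − 0.21 = 0.79
(A -> ~((A -> C) & B)): min(1, 1 − 0.34 + 0.79) = 1
~(A -> ~((A -> C) & B)): Łukasiewicz ¬ gives 1 − 1 = 0
(~~((A -> A) -> C) -> ~(A -> ~((A -> C) & B))): min(1, 1 − 0.23 + 0) = 0.77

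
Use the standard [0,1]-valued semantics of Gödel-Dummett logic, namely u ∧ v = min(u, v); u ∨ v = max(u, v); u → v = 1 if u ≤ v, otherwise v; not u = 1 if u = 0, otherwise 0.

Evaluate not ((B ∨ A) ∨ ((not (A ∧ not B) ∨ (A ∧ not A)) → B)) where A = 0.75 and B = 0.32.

0.00

(B ∨ A) = max(0.32, 0.75) = 0.75
not B: Gödel ¬ of 0.32 = 0 (operand ≠ 0)
(A ∧ not B) = min(0.75, 0) = 0
not (A ∧ not B): Gödel ¬ of 0 = 1 (operand is 0)
not A: Gödel ¬ of 0.75 = 0 (operand ≠ 0)
(A ∧ not A) = min(0.75, 0) = 0
(not (A ∧ not B) ∨ (A ∧ not A)) = max(1, 0) = 1
((not (A ∧ not B) ∨ (A ∧ not A)) → B): 1 > 0.32, so result = 0.32
((B ∨ A) ∨ ((not (A ∧ not B) ∨ (A ∧ not A)) → B)) = max(0.75, 0.32) = 0.75
not ((B ∨ A) ∨ ((not (A ∧ not B) ∨ (A ∧ not A)) → B)): Gödel ¬ of 0.75 = 0 (operand ≠ 0)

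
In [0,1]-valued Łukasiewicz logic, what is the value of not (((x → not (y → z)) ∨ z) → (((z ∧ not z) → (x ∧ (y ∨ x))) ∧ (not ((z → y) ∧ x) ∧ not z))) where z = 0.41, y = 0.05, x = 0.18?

0.23

(y → z): min(1, 1 − 0.05 + 0.41) = 1
not (y → z): Łukasiewicz ¬ gives 1 − 1 = 0
(x → not (y → z)): min(1, 1 − 0.18 + 0) = 0.82
((x → not (y → z)) ∨ z) = max(0.82, 0.41) = 0.82
not z: Łukasiewicz ¬ gives 1 − 0.41 = 0.59
(z ∧ not z) = min(0.41, 0.59) = 0.41
(y ∨ x) = max(0.05, 0.18) = 0.18
(x ∧ (y ∨ x)) = min(0.18, 0.18) = 0.18
((z ∧ not z) → (x ∧ (y ∨ x))): min(1, 1 − 0.41 + 0.18) = 0.77
(z → y): min(1, 1 − 0.41 + 0.05) = 0.64
((z → y) ∧ x) = min(0.64, 0.18) = 0.18
not ((z → y) ∧ x): Łukasiewicz ¬ gives 1 − 0.18 = 0.82
not z: Łukasiewicz ¬ gives 1 − 0.41 = 0.59
(not ((z → y) ∧ x) ∧ not z) = min(0.82, 0.59) = 0.59
(((z ∧ not z) → (x ∧ (y ∨ x))) ∧ (not ((z → y) ∧ x) ∧ not z)) = min(0.77, 0.59) = 0.59
(((x → not (y → z)) ∨ z) → (((z ∧ not z) → (x ∧ (y ∨ x))) ∧ (not ((z → y) ∧ x) ∧ not z))): min(1, 1 − 0.82 + 0.59) = 0.77
not (((x → not (y → z)) ∨ z) → (((z ∧ not z) → (x ∧ (y ∨ x))) ∧ (not ((z → y) ∧ x) ∧ not z))): Łukasiewicz ¬ gives 1 − 0.77 = 0.23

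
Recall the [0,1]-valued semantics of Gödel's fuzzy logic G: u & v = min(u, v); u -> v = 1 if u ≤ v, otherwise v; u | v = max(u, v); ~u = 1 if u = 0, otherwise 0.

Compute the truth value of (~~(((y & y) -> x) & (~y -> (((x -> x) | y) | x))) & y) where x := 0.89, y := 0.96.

(y & y) = min(0.96, 0.96) = 0.96
((y & y) -> x): 0.96 > 0.89, so result = 0.89
~y: Gödel ¬ of 0.96 = 0 (operand ≠ 0)
(x -> x): 0.89 ≤ 0.89, so result = 1
((x -> x) | y) = max(1, 0.96) = 1
(((x -> x) | y) | x) = max(1, 0.89) = 1
(~y -> (((x -> x) | y) | x)): 0 ≤ 1, so result = 1
(((y & y) -> x) & (~y -> (((x -> x) | y) | x))) = min(0.89, 1) = 0.89
~(((y & y) -> x) & (~y -> (((x -> x) | y) | x))): Gödel ¬ of 0.89 = 0 (operand ≠ 0)
~~(((y & y) -> x) & (~y -> (((x -> x) | y) | x))): Gödel ¬ of 0 = 1 (operand is 0)
(~~(((y & y) -> x) & (~y -> (((x -> x) | y) | x))) & y) = min(1, 0.96) = 0.96

0.96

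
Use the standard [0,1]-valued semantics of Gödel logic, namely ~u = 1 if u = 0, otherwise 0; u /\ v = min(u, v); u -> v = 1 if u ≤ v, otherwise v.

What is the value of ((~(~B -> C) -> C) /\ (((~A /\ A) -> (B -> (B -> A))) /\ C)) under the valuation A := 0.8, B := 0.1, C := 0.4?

~B: Gödel ¬ of 0.1 = 0 (operand ≠ 0)
(~B -> C): 0 ≤ 0.4, so result = 1
~(~B -> C): Gödel ¬ of 1 = 0 (operand ≠ 0)
(~(~B -> C) -> C): 0 ≤ 0.4, so result = 1
~A: Gödel ¬ of 0.8 = 0 (operand ≠ 0)
(~A /\ A) = min(0, 0.8) = 0
(B -> A): 0.1 ≤ 0.8, so result = 1
(B -> (B -> A)): 0.1 ≤ 1, so result = 1
((~A /\ A) -> (B -> (B -> A))): 0 ≤ 1, so result = 1
(((~A /\ A) -> (B -> (B -> A))) /\ C) = min(1, 0.4) = 0.4
((~(~B -> C) -> C) /\ (((~A /\ A) -> (B -> (B -> A))) /\ C)) = min(1, 0.4) = 0.4

0.40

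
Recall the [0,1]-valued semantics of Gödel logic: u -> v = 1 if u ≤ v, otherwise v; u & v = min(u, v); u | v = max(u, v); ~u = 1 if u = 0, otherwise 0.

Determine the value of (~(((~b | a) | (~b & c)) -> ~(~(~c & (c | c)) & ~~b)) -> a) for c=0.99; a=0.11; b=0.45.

~b: Gödel ¬ of 0.45 = 0 (operand ≠ 0)
(~b | a) = max(0, 0.11) = 0.11
~b: Gödel ¬ of 0.45 = 0 (operand ≠ 0)
(~b & c) = min(0, 0.99) = 0
((~b | a) | (~b & c)) = max(0.11, 0) = 0.11
~c: Gödel ¬ of 0.99 = 0 (operand ≠ 0)
(c | c) = max(0.99, 0.99) = 0.99
(~c & (c | c)) = min(0, 0.99) = 0
~(~c & (c | c)): Gödel ¬ of 0 = 1 (operand is 0)
~b: Gödel ¬ of 0.45 = 0 (operand ≠ 0)
~~b: Gödel ¬ of 0 = 1 (operand is 0)
(~(~c & (c | c)) & ~~b) = min(1, 1) = 1
~(~(~c & (c | c)) & ~~b): Gödel ¬ of 1 = 0 (operand ≠ 0)
(((~b | a) | (~b & c)) -> ~(~(~c & (c | c)) & ~~b)): 0.11 > 0, so result = 0
~(((~b | a) | (~b & c)) -> ~(~(~c & (c | c)) & ~~b)): Gödel ¬ of 0 = 1 (operand is 0)
(~(((~b | a) | (~b & c)) -> ~(~(~c & (c | c)) & ~~b)) -> a): 1 > 0.11, so result = 0.11

0.11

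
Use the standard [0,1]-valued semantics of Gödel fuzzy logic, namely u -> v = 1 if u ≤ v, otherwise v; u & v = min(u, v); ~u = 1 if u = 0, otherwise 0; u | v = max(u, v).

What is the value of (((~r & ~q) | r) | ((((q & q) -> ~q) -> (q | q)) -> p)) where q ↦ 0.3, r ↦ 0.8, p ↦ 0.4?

0.80

~r: Gödel ¬ of 0.8 = 0 (operand ≠ 0)
~q: Gödel ¬ of 0.3 = 0 (operand ≠ 0)
(~r & ~q) = min(0, 0) = 0
((~r & ~q) | r) = max(0, 0.8) = 0.8
(q & q) = min(0.3, 0.3) = 0.3
~q: Gödel ¬ of 0.3 = 0 (operand ≠ 0)
((q & q) -> ~q): 0.3 > 0, so result = 0
(q | q) = max(0.3, 0.3) = 0.3
(((q & q) -> ~q) -> (q | q)): 0 ≤ 0.3, so result = 1
((((q & q) -> ~q) -> (q | q)) -> p): 1 > 0.4, so result = 0.4
(((~r & ~q) | r) | ((((q & q) -> ~q) -> (q | q)) -> p)) = max(0.8, 0.4) = 0.8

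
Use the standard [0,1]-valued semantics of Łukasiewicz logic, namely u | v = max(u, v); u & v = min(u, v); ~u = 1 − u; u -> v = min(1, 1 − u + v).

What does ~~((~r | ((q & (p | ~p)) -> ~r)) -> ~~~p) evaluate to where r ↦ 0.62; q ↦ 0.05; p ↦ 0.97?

0.03

~r: Łukasiewicz ¬ gives 1 − 0.62 = 0.38
~p: Łukasiewicz ¬ gives 1 − 0.97 = 0.03
(p | ~p) = max(0.97, 0.03) = 0.97
(q & (p | ~p)) = min(0.05, 0.97) = 0.05
~r: Łukasiewicz ¬ gives 1 − 0.62 = 0.38
((q & (p | ~p)) -> ~r): min(1, 1 − 0.05 + 0.38) = 1
(~r | ((q & (p | ~p)) -> ~r)) = max(0.38, 1) = 1
~p: Łukasiewicz ¬ gives 1 − 0.97 = 0.03
~~p: Łukasiewicz ¬ gives 1 − 0.03 = 0.97
~~~p: Łukasiewicz ¬ gives 1 − 0.97 = 0.03
((~r | ((q & (p | ~p)) -> ~r)) -> ~~~p): min(1, 1 − 1 + 0.03) = 0.03
~((~r | ((q & (p | ~p)) -> ~r)) -> ~~~p): Łukasiewicz ¬ gives 1 − 0.03 = 0.97
~~((~r | ((q & (p | ~p)) -> ~r)) -> ~~~p): Łukasiewicz ¬ gives 1 − 0.97 = 0.03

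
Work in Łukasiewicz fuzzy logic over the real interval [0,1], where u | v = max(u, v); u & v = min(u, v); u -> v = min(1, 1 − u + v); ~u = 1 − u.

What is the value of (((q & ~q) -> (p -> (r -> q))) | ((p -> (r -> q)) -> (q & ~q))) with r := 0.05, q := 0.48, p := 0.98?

1.00

~q: Łukasiewicz ¬ gives 1 − 0.48 = 0.52
(q & ~q) = min(0.48, 0.52) = 0.48
(r -> q): min(1, 1 − 0.05 + 0.48) = 1
(p -> (r -> q)): min(1, 1 − 0.98 + 1) = 1
((q & ~q) -> (p -> (r -> q))): min(1, 1 − 0.48 + 1) = 1
(r -> q): min(1, 1 − 0.05 + 0.48) = 1
(p -> (r -> q)): min(1, 1 − 0.98 + 1) = 1
~q: Łukasiewicz ¬ gives 1 − 0.48 = 0.52
(q & ~q) = min(0.48, 0.52) = 0.48
((p -> (r -> q)) -> (q & ~q)): min(1, 1 − 1 + 0.48) = 0.48
(((q & ~q) -> (p -> (r -> q))) | ((p -> (r -> q)) -> (q & ~q))) = max(1, 0.48) = 1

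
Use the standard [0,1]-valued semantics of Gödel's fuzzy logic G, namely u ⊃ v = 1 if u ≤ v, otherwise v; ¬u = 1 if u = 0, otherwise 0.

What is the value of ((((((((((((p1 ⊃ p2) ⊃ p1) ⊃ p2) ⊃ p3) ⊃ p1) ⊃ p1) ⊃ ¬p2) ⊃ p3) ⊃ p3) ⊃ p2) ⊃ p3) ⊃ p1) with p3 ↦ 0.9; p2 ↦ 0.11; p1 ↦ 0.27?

0.27

(p1 ⊃ p2): 0.27 > 0.11, so result = 0.11
((p1 ⊃ p2) ⊃ p1): 0.11 ≤ 0.27, so result = 1
(((p1 ⊃ p2) ⊃ p1) ⊃ p2): 1 > 0.11, so result = 0.11
((((p1 ⊃ p2) ⊃ p1) ⊃ p2) ⊃ p3): 0.11 ≤ 0.9, so result = 1
(((((p1 ⊃ p2) ⊃ p1) ⊃ p2) ⊃ p3) ⊃ p1): 1 > 0.27, so result = 0.27
((((((p1 ⊃ p2) ⊃ p1) ⊃ p2) ⊃ p3) ⊃ p1) ⊃ p1): 0.27 ≤ 0.27, so result = 1
¬p2: Gödel ¬ of 0.11 = 0 (operand ≠ 0)
(((((((p1 ⊃ p2) ⊃ p1) ⊃ p2) ⊃ p3) ⊃ p1) ⊃ p1) ⊃ ¬p2): 1 > 0, so result = 0
((((((((p1 ⊃ p2) ⊃ p1) ⊃ p2) ⊃ p3) ⊃ p1) ⊃ p1) ⊃ ¬p2) ⊃ p3): 0 ≤ 0.9, so result = 1
(((((((((p1 ⊃ p2) ⊃ p1) ⊃ p2) ⊃ p3) ⊃ p1) ⊃ p1) ⊃ ¬p2) ⊃ p3) ⊃ p3): 1 > 0.9, so result = 0.9
((((((((((p1 ⊃ p2) ⊃ p1) ⊃ p2) ⊃ p3) ⊃ p1) ⊃ p1) ⊃ ¬p2) ⊃ p3) ⊃ p3) ⊃ p2): 0.9 > 0.11, so result = 0.11
(((((((((((p1 ⊃ p2) ⊃ p1) ⊃ p2) ⊃ p3) ⊃ p1) ⊃ p1) ⊃ ¬p2) ⊃ p3) ⊃ p3) ⊃ p2) ⊃ p3): 0.11 ≤ 0.9, so result = 1
((((((((((((p1 ⊃ p2) ⊃ p1) ⊃ p2) ⊃ p3) ⊃ p1) ⊃ p1) ⊃ ¬p2) ⊃ p3) ⊃ p3) ⊃ p2) ⊃ p3) ⊃ p1): 1 > 0.27, so result = 0.27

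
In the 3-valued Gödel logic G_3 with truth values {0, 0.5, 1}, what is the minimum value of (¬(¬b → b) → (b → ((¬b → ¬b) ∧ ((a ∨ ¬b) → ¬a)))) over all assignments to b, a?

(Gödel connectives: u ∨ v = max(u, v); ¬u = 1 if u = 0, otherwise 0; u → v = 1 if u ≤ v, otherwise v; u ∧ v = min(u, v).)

Every assignment gives 1. For instance at b = 0, a = 0:
  ¬b: Gödel ¬ of 0 = 1 (operand is 0)
  (¬b → b): 1 > 0, so result = 0
  ¬(¬b → b): Gödel ¬ of 0 = 1 (operand is 0)
  ¬b: Gödel ¬ of 0 = 1 (operand is 0)
  ¬b: Gödel ¬ of 0 = 1 (operand is 0)
  (¬b → ¬b): 1 ≤ 1, so result = 1
  ¬b: Gödel ¬ of 0 = 1 (operand is 0)
  (a ∨ ¬b) = max(0, 1) = 1
  ¬a: Gödel ¬ of 0 = 1 (operand is 0)
  ((a ∨ ¬b) → ¬a): 1 ≤ 1, so result = 1
  ((¬b → ¬b) ∧ ((a ∨ ¬b) → ¬a)) = min(1, 1) = 1
  (b → ((¬b → ¬b) ∧ ((a ∨ ¬b) → ¬a))): 0 ≤ 1, so result = 1
  (¬(¬b → b) → (b → ((¬b → ¬b) ∧ ((a ∨ ¬b) → ¬a)))): 1 ≤ 1, so result = 1
All 9 assignments give value 1 — the formula is a G_3-tautology.

1.00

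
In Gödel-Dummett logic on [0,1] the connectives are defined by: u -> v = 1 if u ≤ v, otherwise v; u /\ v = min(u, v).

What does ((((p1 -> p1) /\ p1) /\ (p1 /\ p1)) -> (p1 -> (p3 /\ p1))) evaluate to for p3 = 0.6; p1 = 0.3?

(p1 -> p1): 0.3 ≤ 0.3, so result = 1
((p1 -> p1) /\ p1) = min(1, 0.3) = 0.3
(p1 /\ p1) = min(0.3, 0.3) = 0.3
(((p1 -> p1) /\ p1) /\ (p1 /\ p1)) = min(0.3, 0.3) = 0.3
(p3 /\ p1) = min(0.6, 0.3) = 0.3
(p1 -> (p3 /\ p1)): 0.3 ≤ 0.3, so result = 1
((((p1 -> p1) /\ p1) /\ (p1 /\ p1)) -> (p1 -> (p3 /\ p1))): 0.3 ≤ 1, so result = 1

1.00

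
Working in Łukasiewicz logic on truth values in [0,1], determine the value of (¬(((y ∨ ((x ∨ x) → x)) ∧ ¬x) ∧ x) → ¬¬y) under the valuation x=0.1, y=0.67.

(x ∨ x) = max(0.1, 0.1) = 0.1
((x ∨ x) → x): min(1, 1 − 0.1 + 0.1) = 1
(y ∨ ((x ∨ x) → x)) = max(0.67, 1) = 1
¬x: Łukasiewicz ¬ gives 1 − 0.1 = 0.9
((y ∨ ((x ∨ x) → x)) ∧ ¬x) = min(1, 0.9) = 0.9
(((y ∨ ((x ∨ x) → x)) ∧ ¬x) ∧ x) = min(0.9, 0.1) = 0.1
¬(((y ∨ ((x ∨ x) → x)) ∧ ¬x) ∧ x): Łukasiewicz ¬ gives 1 − 0.1 = 0.9
¬y: Łukasiewicz ¬ gives 1 − 0.67 = 0.33
¬¬y: Łukasiewicz ¬ gives 1 − 0.33 = 0.67
(¬(((y ∨ ((x ∨ x) → x)) ∧ ¬x) ∧ x) → ¬¬y): min(1, 1 − 0.9 + 0.67) = 0.77

0.77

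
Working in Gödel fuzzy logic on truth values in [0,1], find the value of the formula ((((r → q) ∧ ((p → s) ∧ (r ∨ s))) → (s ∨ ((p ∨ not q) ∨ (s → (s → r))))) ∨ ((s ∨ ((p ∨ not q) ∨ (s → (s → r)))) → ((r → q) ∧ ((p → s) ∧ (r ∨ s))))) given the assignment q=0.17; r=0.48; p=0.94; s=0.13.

(r → q): 0.48 > 0.17, so result = 0.17
(p → s): 0.94 > 0.13, so result = 0.13
(r ∨ s) = max(0.48, 0.13) = 0.48
((p → s) ∧ (r ∨ s)) = min(0.13, 0.48) = 0.13
((r → q) ∧ ((p → s) ∧ (r ∨ s))) = min(0.17, 0.13) = 0.13
not q: Gödel ¬ of 0.17 = 0 (operand ≠ 0)
(p ∨ not q) = max(0.94, 0) = 0.94
(s → r): 0.13 ≤ 0.48, so result = 1
(s → (s → r)): 0.13 ≤ 1, so result = 1
((p ∨ not q) ∨ (s → (s → r))) = max(0.94, 1) = 1
(s ∨ ((p ∨ not q) ∨ (s → (s → r)))) = max(0.13, 1) = 1
(((r → q) ∧ ((p → s) ∧ (r ∨ s))) → (s ∨ ((p ∨ not q) ∨ (s → (s → r))))): 0.13 ≤ 1, so result = 1
not q: Gödel ¬ of 0.17 = 0 (operand ≠ 0)
(p ∨ not q) = max(0.94, 0) = 0.94
(s → r): 0.13 ≤ 0.48, so result = 1
(s → (s → r)): 0.13 ≤ 1, so result = 1
((p ∨ not q) ∨ (s → (s → r))) = max(0.94, 1) = 1
(s ∨ ((p ∨ not q) ∨ (s → (s → r)))) = max(0.13, 1) = 1
(r → q): 0.48 > 0.17, so result = 0.17
(p → s): 0.94 > 0.13, so result = 0.13
(r ∨ s) = max(0.48, 0.13) = 0.48
((p → s) ∧ (r ∨ s)) = min(0.13, 0.48) = 0.13
((r → q) ∧ ((p → s) ∧ (r ∨ s))) = min(0.17, 0.13) = 0.13
((s ∨ ((p ∨ not q) ∨ (s → (s → r)))) → ((r → q) ∧ ((p → s) ∧ (r ∨ s)))): 1 > 0.13, so result = 0.13
((((r → q) ∧ ((p → s) ∧ (r ∨ s))) → (s ∨ ((p ∨ not q) ∨ (s → (s → r))))) ∨ ((s ∨ ((p ∨ not q) ∨ (s → (s → r)))) → ((r → q) ∧ ((p → s) ∧ (r ∨ s))))) = max(1, 0.13) = 1

1.00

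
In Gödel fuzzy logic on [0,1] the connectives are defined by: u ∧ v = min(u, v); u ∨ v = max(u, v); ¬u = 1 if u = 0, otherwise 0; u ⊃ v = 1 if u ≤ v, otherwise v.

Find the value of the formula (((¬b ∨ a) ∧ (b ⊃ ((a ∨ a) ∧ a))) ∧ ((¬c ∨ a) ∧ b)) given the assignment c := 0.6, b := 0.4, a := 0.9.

0.40

¬b: Gödel ¬ of 0.4 = 0 (operand ≠ 0)
(¬b ∨ a) = max(0, 0.9) = 0.9
(a ∨ a) = max(0.9, 0.9) = 0.9
((a ∨ a) ∧ a) = min(0.9, 0.9) = 0.9
(b ⊃ ((a ∨ a) ∧ a)): 0.4 ≤ 0.9, so result = 1
((¬b ∨ a) ∧ (b ⊃ ((a ∨ a) ∧ a))) = min(0.9, 1) = 0.9
¬c: Gödel ¬ of 0.6 = 0 (operand ≠ 0)
(¬c ∨ a) = max(0, 0.9) = 0.9
((¬c ∨ a) ∧ b) = min(0.9, 0.4) = 0.4
(((¬b ∨ a) ∧ (b ⊃ ((a ∨ a) ∧ a))) ∧ ((¬c ∨ a) ∧ b)) = min(0.9, 0.4) = 0.4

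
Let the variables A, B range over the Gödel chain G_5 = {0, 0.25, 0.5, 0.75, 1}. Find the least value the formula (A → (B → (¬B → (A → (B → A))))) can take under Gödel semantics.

Every assignment gives 1. For instance at A = 0, B = 0:
  ¬B: Gödel ¬ of 0 = 1 (operand is 0)
  (B → A): 0 ≤ 0, so result = 1
  (A → (B → A)): 0 ≤ 1, so result = 1
  (¬B → (A → (B → A))): 1 ≤ 1, so result = 1
  (B → (¬B → (A → (B → A)))): 0 ≤ 1, so result = 1
  (A → (B → (¬B → (A → (B → A))))): 0 ≤ 1, so result = 1
All 25 assignments give value 1 — the formula is a G_5-tautology.

1.00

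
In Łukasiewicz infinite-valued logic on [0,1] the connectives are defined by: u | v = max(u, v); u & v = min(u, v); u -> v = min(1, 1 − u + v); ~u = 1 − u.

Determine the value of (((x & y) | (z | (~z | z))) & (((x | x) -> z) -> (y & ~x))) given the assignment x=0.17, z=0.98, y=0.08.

0.08

(x & y) = min(0.17, 0.08) = 0.08
~z: Łukasiewicz ¬ gives 1 − 0.98 = 0.02
(~z | z) = max(0.02, 0.98) = 0.98
(z | (~z | z)) = max(0.98, 0.98) = 0.98
((x & y) | (z | (~z | z))) = max(0.08, 0.98) = 0.98
(x | x) = max(0.17, 0.17) = 0.17
((x | x) -> z): min(1, 1 − 0.17 + 0.98) = 1
~x: Łukasiewicz ¬ gives 1 − 0.17 = 0.83
(y & ~x) = min(0.08, 0.83) = 0.08
(((x | x) -> z) -> (y & ~x)): min(1, 1 − 1 + 0.08) = 0.08
(((x & y) | (z | (~z | z))) & (((x | x) -> z) -> (y & ~x))) = min(0.98, 0.08) = 0.08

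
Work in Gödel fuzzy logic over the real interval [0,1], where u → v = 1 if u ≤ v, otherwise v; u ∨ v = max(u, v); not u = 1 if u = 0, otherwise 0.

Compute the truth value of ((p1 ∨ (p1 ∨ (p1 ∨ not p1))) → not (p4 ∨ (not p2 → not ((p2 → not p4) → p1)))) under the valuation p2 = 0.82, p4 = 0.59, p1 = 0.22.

not p1: Gödel ¬ of 0.22 = 0 (operand ≠ 0)
(p1 ∨ not p1) = max(0.22, 0) = 0.22
(p1 ∨ (p1 ∨ not p1)) = max(0.22, 0.22) = 0.22
(p1 ∨ (p1 ∨ (p1 ∨ not p1))) = max(0.22, 0.22) = 0.22
not p2: Gödel ¬ of 0.82 = 0 (operand ≠ 0)
not p4: Gödel ¬ of 0.59 = 0 (operand ≠ 0)
(p2 → not p4): 0.82 > 0, so result = 0
((p2 → not p4) → p1): 0 ≤ 0.22, so result = 1
not ((p2 → not p4) → p1): Gödel ¬ of 1 = 0 (operand ≠ 0)
(not p2 → not ((p2 → not p4) → p1)): 0 ≤ 0, so result = 1
(p4 ∨ (not p2 → not ((p2 → not p4) → p1))) = max(0.59, 1) = 1
not (p4 ∨ (not p2 → not ((p2 → not p4) → p1))): Gödel ¬ of 1 = 0 (operand ≠ 0)
((p1 ∨ (p1 ∨ (p1 ∨ not p1))) → not (p4 ∨ (not p2 → not ((p2 → not p4) → p1)))): 0.22 > 0, so result = 0

0.00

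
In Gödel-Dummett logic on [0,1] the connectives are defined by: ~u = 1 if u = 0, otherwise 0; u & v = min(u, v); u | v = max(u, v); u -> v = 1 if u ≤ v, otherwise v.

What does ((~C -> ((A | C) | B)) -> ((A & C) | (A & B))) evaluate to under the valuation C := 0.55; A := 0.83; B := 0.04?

0.55

~C: Gödel ¬ of 0.55 = 0 (operand ≠ 0)
(A | C) = max(0.83, 0.55) = 0.83
((A | C) | B) = max(0.83, 0.04) = 0.83
(~C -> ((A | C) | B)): 0 ≤ 0.83, so result = 1
(A & C) = min(0.83, 0.55) = 0.55
(A & B) = min(0.83, 0.04) = 0.04
((A & C) | (A & B)) = max(0.55, 0.04) = 0.55
((~C -> ((A | C) | B)) -> ((A & C) | (A & B))): 1 > 0.55, so result = 0.55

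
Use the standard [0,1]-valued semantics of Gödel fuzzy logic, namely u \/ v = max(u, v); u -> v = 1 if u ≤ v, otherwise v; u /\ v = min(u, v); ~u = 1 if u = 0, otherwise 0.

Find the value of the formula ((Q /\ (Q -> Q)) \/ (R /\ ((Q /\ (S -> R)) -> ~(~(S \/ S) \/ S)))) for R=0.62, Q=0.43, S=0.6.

(Q -> Q): 0.43 ≤ 0.43, so result = 1
(Q /\ (Q -> Q)) = min(0.43, 1) = 0.43
(S -> R): 0.6 ≤ 0.62, so result = 1
(Q /\ (S -> R)) = min(0.43, 1) = 0.43
(S \/ S) = max(0.6, 0.6) = 0.6
~(S \/ S): Gödel ¬ of 0.6 = 0 (operand ≠ 0)
(~(S \/ S) \/ S) = max(0, 0.6) = 0.6
~(~(S \/ S) \/ S): Gödel ¬ of 0.6 = 0 (operand ≠ 0)
((Q /\ (S -> R)) -> ~(~(S \/ S) \/ S)): 0.43 > 0, so result = 0
(R /\ ((Q /\ (S -> R)) -> ~(~(S \/ S) \/ S))) = min(0.62, 0) = 0
((Q /\ (Q -> Q)) \/ (R /\ ((Q /\ (S -> R)) -> ~(~(S \/ S) \/ S)))) = max(0.43, 0) = 0.43

0.43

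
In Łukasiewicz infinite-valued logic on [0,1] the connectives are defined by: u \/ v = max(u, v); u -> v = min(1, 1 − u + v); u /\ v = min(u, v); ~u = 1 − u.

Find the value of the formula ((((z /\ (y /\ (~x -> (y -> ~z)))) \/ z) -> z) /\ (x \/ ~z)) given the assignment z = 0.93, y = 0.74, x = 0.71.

~x: Łukasiewicz ¬ gives 1 − 0.71 = 0.29
~z: Łukasiewicz ¬ gives 1 − 0.93 = 0.07
(y -> ~z): min(1, 1 − 0.74 + 0.07) = 0.33
(~x -> (y -> ~z)): min(1, 1 − 0.29 + 0.33) = 1
(y /\ (~x -> (y -> ~z))) = min(0.74, 1) = 0.74
(z /\ (y /\ (~x -> (y -> ~z)))) = min(0.93, 0.74) = 0.74
((z /\ (y /\ (~x -> (y -> ~z)))) \/ z) = max(0.74, 0.93) = 0.93
(((z /\ (y /\ (~x -> (y -> ~z)))) \/ z) -> z): min(1, 1 − 0.93 + 0.93) = 1
~z: Łukasiewicz ¬ gives 1 − 0.93 = 0.07
(x \/ ~z) = max(0.71, 0.07) = 0.71
((((z /\ (y /\ (~x -> (y -> ~z)))) \/ z) -> z) /\ (x \/ ~z)) = min(1, 0.71) = 0.71

0.71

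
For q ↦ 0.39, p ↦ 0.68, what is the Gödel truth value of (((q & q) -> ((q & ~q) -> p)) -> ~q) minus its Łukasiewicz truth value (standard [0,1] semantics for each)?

Gödel evaluation:
  (q & q) = min(0.39, 0.39) = 0.39
  ~q: Gödel ¬ of 0.39 = 0 (operand ≠ 0)
  (q & ~q) = min(0.39, 0) = 0
  ((q & ~q) -> p): 0 ≤ 0.68, so result = 1
  ((q & q) -> ((q & ~q) -> p)): 0.39 ≤ 1, so result = 1
  ~q: Gödel ¬ of 0.39 = 0 (operand ≠ 0)
  (((q & q) -> ((q & ~q) -> p)) -> ~q): 1 > 0, so result = 0
  Gödel value = 0
Łukasiewicz evaluation:
  (q & q) = min(0.39, 0.39) = 0.39
  ~q: Łukasiewicz ¬ gives 1 − 0.39 = 0.61
  (q & ~q) = min(0.39, 0.61) = 0.39
  ((q & ~q) -> p): min(1, 1 − 0.39 + 0.68) = 1
  ((q & q) -> ((q & ~q) -> p)): min(1, 1 − 0.39 + 1) = 1
  ~q: Łukasiewicz ¬ gives 1 − 0.39 = 0.61
  (((q & q) -> ((q & ~q) -> p)) -> ~q): min(1, 1 − 1 + 0.61) = 0.61
  Łukasiewicz value = 0.61
Difference: 0 − 0.61 = -0.61

-0.61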